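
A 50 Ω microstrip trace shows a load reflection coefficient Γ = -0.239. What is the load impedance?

Z_L = Z_0·(1 + Γ)/(1 − Γ) = 50·(0.761)/(1.24)

Z_L ≈ 30.7 Ω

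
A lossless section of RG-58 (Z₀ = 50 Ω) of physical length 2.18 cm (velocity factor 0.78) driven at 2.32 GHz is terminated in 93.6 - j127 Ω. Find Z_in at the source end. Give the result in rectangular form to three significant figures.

λ = v/f = 0.78·c / 2.32 GHz = 0.101 m
βl = 2π·l/λ = 2π × 0.216 = 77.8°
tan(βl) = tan(77.8°) = 4.63
Z_in = Z_0·(Z_L + jZ_0·tanβl)/(Z_0 + jZ_L·tanβl)
     = 50·(93.6 + j104)/(638 + j433)

Z_in ≈ 8.83 + j2.19 Ω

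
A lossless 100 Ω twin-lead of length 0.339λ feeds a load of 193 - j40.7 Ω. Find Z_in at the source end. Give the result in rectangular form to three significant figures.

βl = 2π × 0.339 = 122°
tan(βl) = tan(122°) = -1.6
Z_in = Z_0·(Z_L + jZ_0·tanβl)/(Z_0 + jZ_L·tanβl)
     = 100·(193 − j200)/(35 − j308)

Z_in ≈ 71.2 + j54.5 Ω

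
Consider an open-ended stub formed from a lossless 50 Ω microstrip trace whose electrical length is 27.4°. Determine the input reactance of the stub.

X_in ≈ -96.5 Ω (capacitive)

tan(βl) = 0.518
For an open-ended stub, Z_in = −jZ_0·cot(βl) = −jZ_0/tan(βl)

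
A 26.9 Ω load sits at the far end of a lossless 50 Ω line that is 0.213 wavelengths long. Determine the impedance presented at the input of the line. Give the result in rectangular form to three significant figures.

βl = 2π × 0.213 = 76.7°
tan(βl) = tan(76.7°) = 4.22
Z_in = Z_0·(Z_L + jZ_0·tanβl)/(Z_0 + jZ_L·tanβl)
     = 50·(26.9 + j211)/(50 + j114)

Z_in ≈ 82.2 + j24.3 Ω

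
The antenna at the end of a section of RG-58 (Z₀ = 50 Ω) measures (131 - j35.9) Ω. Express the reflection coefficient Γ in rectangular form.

Γ ≈ 0.468 − j0.105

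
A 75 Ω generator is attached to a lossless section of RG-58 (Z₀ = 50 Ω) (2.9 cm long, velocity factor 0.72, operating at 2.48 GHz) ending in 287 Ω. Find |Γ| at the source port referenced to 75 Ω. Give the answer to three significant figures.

|Γ| ≈ 0.763

λ = v/f = 0.72·c / 2.48 GHz = 0.0871 m
βl = 2π·l/λ = 2π × 0.333 = 120°
tan(βl) = -1.74
Z_in = Z_0·(Z_L + jZ_0·tanβl)/(Z_0 + jZ_L·tanβl) = 11.5 + j27.6 Ω
Γ_s = (Z_in − Z_s)/(Z_in + Z_s) = (-63.5 + j27.6)/(86.5 + j27.6), |Γ_s| = 0.763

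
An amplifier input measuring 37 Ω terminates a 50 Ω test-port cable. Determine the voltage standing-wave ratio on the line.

VSWR ≈ 1.35

Γ = (37 − 50)/(37 + 50) = -0.149
VSWR = (1 + 0.149)/(1 − 0.149)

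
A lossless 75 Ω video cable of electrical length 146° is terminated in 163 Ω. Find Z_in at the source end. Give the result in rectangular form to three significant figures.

tan(βl) = tan(146°) = -0.675
Z_in = Z_0·(Z_L + jZ_0·tanβl)/(Z_0 + jZ_L·tanβl)
     = 75·(163 − j50.6)/(75 − j110)

Z_in ≈ 75.3 + j59.8 Ω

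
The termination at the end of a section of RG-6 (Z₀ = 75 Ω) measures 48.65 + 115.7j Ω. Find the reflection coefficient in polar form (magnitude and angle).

Γ = (Z_L − Z_0)/(Z_L + Z_0) = (-26.35 + j115.7)/(123.7 + j115.7)
|Γ| = 119/169 = 0.701

Γ ≈ 0.701 ∠ 59.7°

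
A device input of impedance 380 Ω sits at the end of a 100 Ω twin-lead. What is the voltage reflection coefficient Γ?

Γ = 0.583

Γ = (Z_L − Z_0)/(Z_L + Z_0) = (380 − 100)/(380 + 100) = 280/480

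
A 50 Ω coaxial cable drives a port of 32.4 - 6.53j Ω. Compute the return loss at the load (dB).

Γ = (-17.6 − j6.53)/(82.4 − j6.53), |Γ| = 0.227
RL = −20·log₁₀|Γ| = −20·log₁₀(0.227)

RL ≈ 12.9 dB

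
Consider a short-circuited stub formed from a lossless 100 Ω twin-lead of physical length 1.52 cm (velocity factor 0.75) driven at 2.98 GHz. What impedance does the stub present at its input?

Z_in ≈ +j317 Ω

λ = v/f = 0.75·c / 2.98 GHz = 0.0755 m
βl = 2π·l/λ = 2π × 0.201 = 72.5°
tan(βl) = 3.17
For a short-circuited stub, Z_in = jZ_0·tan(βl)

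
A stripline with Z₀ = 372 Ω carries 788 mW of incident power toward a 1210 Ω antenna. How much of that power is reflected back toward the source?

P_reflected ≈ 221 mW

Γ = (1210 − 372)/(1210 + 372) = 0.53
|Γ|² = 0.281
P_refl = |Γ|²·P_inc = 221 mW, P_del = (1 − |Γ|²)·P_inc = 567 mW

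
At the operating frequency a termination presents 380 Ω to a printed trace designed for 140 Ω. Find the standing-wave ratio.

Γ = (380 − 140)/(380 + 140) = 0.462
VSWR = (1 + 0.462)/(1 − 0.462)

VSWR ≈ 2.71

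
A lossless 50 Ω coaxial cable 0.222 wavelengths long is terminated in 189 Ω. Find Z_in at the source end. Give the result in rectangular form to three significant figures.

βl = 2π × 0.222 = 79.9°
tan(βl) = tan(79.9°) = 5.63
Z_in = Z_0·(Z_L + jZ_0·tanβl)/(Z_0 + jZ_L·tanβl)
     = 50·(189 + j281)/(50 + j1060)

Z_in ≈ 13.6 − j8.25 Ω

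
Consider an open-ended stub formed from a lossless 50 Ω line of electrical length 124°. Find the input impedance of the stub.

Z_in ≈ +j33.7 Ω

tan(βl) = -1.48
For an open-ended stub, Z_in = −jZ_0·cot(βl) = −jZ_0/tan(βl)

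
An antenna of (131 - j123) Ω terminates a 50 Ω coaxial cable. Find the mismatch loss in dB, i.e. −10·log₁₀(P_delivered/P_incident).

mismatch loss ≈ 2.62 dB

Γ = (81 − j123)/(181 − j123), |Γ| = 0.673
|Γ|² = 0.453, so P_del/P_inc = 1 − |Γ|² = 0.547
ML = −10·log₁₀(1 − |Γ|²)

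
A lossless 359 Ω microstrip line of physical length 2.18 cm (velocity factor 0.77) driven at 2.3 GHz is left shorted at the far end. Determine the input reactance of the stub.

λ = v/f = 0.77·c / 2.3 GHz = 0.1 m
βl = 2π·l/λ = 2π × 0.217 = 78.1°
tan(βl) = 4.76
For a shorted stub, Z_in = jZ_0·tan(βl)

X_in ≈ 1710 Ω (inductive)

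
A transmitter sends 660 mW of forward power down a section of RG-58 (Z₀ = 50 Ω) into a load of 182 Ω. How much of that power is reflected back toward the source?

P_reflected ≈ 214 mW

Γ = (182 − 50)/(182 + 50) = 0.569
|Γ|² = 0.324
P_refl = |Γ|²·P_inc = 214 mW, P_del = (1 − |Γ|²)·P_inc = 446 mW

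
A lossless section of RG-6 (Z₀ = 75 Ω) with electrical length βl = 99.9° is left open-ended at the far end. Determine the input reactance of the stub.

tan(βl) = -5.73
For an open-ended stub, Z_in = −jZ_0·cot(βl) = −jZ_0/tan(βl)

X_in ≈ 13.1 Ω (inductive)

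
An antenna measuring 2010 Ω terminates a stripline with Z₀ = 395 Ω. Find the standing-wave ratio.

VSWR ≈ 5.09

For a purely resistive load, VSWR = R_L/Z_0 or Z_0/R_L (whichever > 1) = 2010/395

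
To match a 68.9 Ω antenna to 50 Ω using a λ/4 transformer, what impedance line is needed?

Z_qwt = √(Z_0·R_L) = √(50 × 68.9) = √3445

Z_qwt ≈ 58.7 Ω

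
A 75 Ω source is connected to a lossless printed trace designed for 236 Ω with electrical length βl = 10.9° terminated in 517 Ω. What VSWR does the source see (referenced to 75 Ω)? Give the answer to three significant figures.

tan(βl) = 0.193
Z_in = Z_0·(Z_L + jZ_0·tanβl)/(Z_0 + jZ_L·tanβl) = 455 − j147 Ω
Γ_s = (Z_in − Z_s)/(Z_in + Z_s) = (380 − j147)/(530 − j147), |Γ_s| = 0.741
VSWR = (1 + |Γ_s|)/(1 − |Γ_s|)

VSWR ≈ 6.71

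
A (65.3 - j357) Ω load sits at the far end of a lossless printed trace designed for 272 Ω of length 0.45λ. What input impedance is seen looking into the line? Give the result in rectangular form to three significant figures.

Z_in ≈ 215 − j747 Ω

βl = 2π × 0.45 = 162°
tan(βl) = tan(162°) = -0.325
Z_in = Z_0·(Z_L + jZ_0·tanβl)/(Z_0 + jZ_L·tanβl)
     = 272·(65.3 − j445)/(156 − j21.2)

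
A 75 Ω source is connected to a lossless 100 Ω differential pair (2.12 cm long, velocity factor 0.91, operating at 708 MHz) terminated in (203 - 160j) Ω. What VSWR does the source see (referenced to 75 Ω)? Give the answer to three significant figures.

VSWR ≈ 4.03

λ = v/f = 0.91·c / 708 MHz = 0.386 m
βl = 2π·l/λ = 2π × 0.055 = 19.8°
tan(βl) = 0.36
Z_in = Z_0·(Z_L + jZ_0·tanβl)/(Z_0 + jZ_L·tanβl) = 76 − j114 Ω
Γ_s = (Z_in − Z_s)/(Z_in + Z_s) = (1 − j114)/(151 − j114), |Γ_s| = 0.602
VSWR = (1 + |Γ_s|)/(1 − |Γ_s|)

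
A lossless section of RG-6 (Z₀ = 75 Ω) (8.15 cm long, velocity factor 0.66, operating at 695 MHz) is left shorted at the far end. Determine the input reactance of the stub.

λ = v/f = 0.66·c / 695 MHz = 0.285 m
βl = 2π·l/λ = 2π × 0.286 = 103°
tan(βl) = -4.34
For a shorted stub, Z_in = jZ_0·tan(βl)

X_in ≈ -325 Ω (capacitive)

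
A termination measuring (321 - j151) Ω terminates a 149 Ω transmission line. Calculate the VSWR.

VSWR ≈ 2.73

Γ = (Z_L − Z_0)/(Z_L + Z_0) = (172 − j151)/(470 − j151)
|Γ| = 229/494 = 0.464
VSWR = (1 + |Γ|)/(1 − |Γ|) = 1.46/0.536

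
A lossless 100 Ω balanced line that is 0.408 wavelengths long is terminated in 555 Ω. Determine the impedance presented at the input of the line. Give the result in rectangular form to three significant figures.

βl = 2π × 0.408 = 147°
tan(βl) = tan(147°) = -0.652
Z_in = Z_0·(Z_L + jZ_0·tanβl)/(Z_0 + jZ_L·tanβl)
     = 100·(555 − j65.2)/(100 − j362)

Z_in ≈ 56.1 + j138 Ω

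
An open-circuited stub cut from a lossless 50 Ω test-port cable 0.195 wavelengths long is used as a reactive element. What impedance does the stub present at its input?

βl = 2π × 0.195 = 70.2°
tan(βl) = 2.78
For an open-circuited stub, Z_in = −jZ_0·cot(βl) = −jZ_0/tan(βl)

Z_in ≈ −j18 Ω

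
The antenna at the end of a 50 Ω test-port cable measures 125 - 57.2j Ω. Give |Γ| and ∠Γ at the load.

Γ = (Z_L − Z_0)/(Z_L + Z_0) = (75 − j57.2)/(175 − j57.2)
|Γ| = 94.3/184 = 0.512

Γ ≈ 0.512 ∠ -19.2°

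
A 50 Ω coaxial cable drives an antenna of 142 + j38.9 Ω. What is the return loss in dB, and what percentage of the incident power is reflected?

Γ = (92 + j38.9)/(192 + j38.9), |Γ| = 0.51
RL = −20·log₁₀(0.51) = 5.85 dB
P_refl/P_inc = |Γ|² = 0.26

RL ≈ 5.85 dB; 26% of incident power reflected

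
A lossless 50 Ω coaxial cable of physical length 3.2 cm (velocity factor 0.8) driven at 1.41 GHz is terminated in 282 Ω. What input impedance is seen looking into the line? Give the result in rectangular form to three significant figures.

Z_in ≈ 10.3 − j19.8 Ω

λ = v/f = 0.8·c / 1.41 GHz = 0.17 m
βl = 2π·l/λ = 2π × 0.188 = 67.7°
tan(βl) = tan(67.7°) = 2.44
Z_in = Z_0·(Z_L + jZ_0·tanβl)/(Z_0 + jZ_L·tanβl)
     = 50·(282 + j122)/(50 + j687)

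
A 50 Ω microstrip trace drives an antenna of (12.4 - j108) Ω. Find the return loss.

RL ≈ 0.754 dB

Γ = (-37.6 − j108)/(62.4 − j108), |Γ| = 0.917
RL = −20·log₁₀|Γ| = −20·log₁₀(0.917)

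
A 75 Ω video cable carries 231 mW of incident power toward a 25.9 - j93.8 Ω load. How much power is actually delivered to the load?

|Γ| = |(-49.1 − j93.8)/(100.9 − j93.8)| = 0.769
|Γ|² = 0.591
P_refl = |Γ|²·P_inc = 136 mW, P_del = (1 − |Γ|²)·P_inc = 94.6 mW

P_delivered ≈ 94.6 mW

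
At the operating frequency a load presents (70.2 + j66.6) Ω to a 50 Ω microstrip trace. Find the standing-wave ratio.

Γ = (Z_L − Z_0)/(Z_L + Z_0) = (20.2 + j66.6)/(120.2 + j66.6)
|Γ| = 69.6/137 = 0.506
VSWR = (1 + |Γ|)/(1 − |Γ|) = 1.51/0.494

VSWR ≈ 3.05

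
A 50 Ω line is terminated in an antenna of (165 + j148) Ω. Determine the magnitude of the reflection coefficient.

Γ = (Z_L − Z_0)/(Z_L + Z_0) = (115 + j148)/(215 + j148)
|Γ| = 187/261

|Γ| ≈ 0.718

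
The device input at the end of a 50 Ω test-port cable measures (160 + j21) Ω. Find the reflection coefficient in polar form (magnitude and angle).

Γ ≈ 0.531 ∠ 5.1°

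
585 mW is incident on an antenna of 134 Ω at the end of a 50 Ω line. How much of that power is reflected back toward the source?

Γ = (134 − 50)/(134 + 50) = 0.457
|Γ|² = 0.208
P_refl = |Γ|²·P_inc = 122 mW, P_del = (1 − |Γ|²)·P_inc = 463 mW

P_reflected ≈ 122 mW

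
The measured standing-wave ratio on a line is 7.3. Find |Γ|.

|Γ| ≈ 0.759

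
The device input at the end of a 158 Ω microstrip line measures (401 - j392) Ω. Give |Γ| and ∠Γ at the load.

Γ = (Z_L − Z_0)/(Z_L + Z_0) = (243 − j392)/(559 − j392)
|Γ| = 461/683 = 0.676

Γ ≈ 0.676 ∠ -23.2°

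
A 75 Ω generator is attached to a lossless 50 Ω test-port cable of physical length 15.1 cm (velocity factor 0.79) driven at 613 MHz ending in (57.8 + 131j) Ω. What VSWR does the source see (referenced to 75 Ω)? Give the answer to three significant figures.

VSWR ≈ 9.87

λ = v/f = 0.79·c / 613 MHz = 0.387 m
βl = 2π·l/λ = 2π × 0.391 = 141°
tan(βl) = -0.821
Z_in = Z_0·(Z_L + jZ_0·tanβl)/(Z_0 + jZ_L·tanβl) = 8.93 + j31.2 Ω
Γ_s = (Z_in − Z_s)/(Z_in + Z_s) = (-66.1 + j31.2)/(83.9 + j31.2), |Γ_s| = 0.816
VSWR = (1 + |Γ_s|)/(1 − |Γ_s|)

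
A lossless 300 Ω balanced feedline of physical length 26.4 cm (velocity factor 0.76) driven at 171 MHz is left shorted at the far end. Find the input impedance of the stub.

λ = v/f = 0.76·c / 171 MHz = 1.33 m
βl = 2π·l/λ = 2π × 0.198 = 71.3°
tan(βl) = 2.95
For a shorted stub, Z_in = jZ_0·tan(βl)

Z_in ≈ +j885 Ω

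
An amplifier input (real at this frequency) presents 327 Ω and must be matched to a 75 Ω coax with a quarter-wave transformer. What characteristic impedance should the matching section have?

Z_qwt = √(Z_0·R_L) = √(75 × 327) = √24520

Z_qwt ≈ 157 Ω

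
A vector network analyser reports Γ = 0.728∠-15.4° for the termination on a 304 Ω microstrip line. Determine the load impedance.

Z_L = Z_0·(1 + Γ)/(1 − Γ) = 304·(1.7 − j0.193)/(0.298 + j0.193)

Z_L ≈ 1130 − j931 Ω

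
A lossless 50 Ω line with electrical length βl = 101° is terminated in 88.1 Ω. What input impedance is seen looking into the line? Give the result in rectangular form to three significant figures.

Z_in ≈ 29.1 + j6.51 Ω

tan(βl) = tan(101°) = -5.14
Z_in = Z_0·(Z_L + jZ_0·tanβl)/(Z_0 + jZ_L·tanβl)
     = 50·(88.1 − j257)/(50 − j453)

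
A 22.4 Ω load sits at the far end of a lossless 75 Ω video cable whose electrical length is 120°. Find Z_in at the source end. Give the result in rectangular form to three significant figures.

Z_in ≈ 70.7 − j93.3 Ω

tan(βl) = tan(120°) = -1.73
Z_in = Z_0·(Z_L + jZ_0·tanβl)/(Z_0 + jZ_L·tanβl)
     = 75·(22.4 − j130)/(75 − j38.8)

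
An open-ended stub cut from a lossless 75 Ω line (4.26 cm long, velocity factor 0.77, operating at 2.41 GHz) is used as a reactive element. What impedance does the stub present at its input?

λ = v/f = 0.77·c / 2.41 GHz = 0.0959 m
βl = 2π·l/λ = 2π × 0.444 = 160°
tan(βl) = -0.364
For an open-ended stub, Z_in = −jZ_0·cot(βl) = −jZ_0/tan(βl)

Z_in ≈ +j206 Ω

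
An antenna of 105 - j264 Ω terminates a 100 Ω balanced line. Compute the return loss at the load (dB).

Γ = (5 − j264)/(205 − j264), |Γ| = 0.79
RL = −20·log₁₀|Γ| = −20·log₁₀(0.79)

RL ≈ 2.05 dB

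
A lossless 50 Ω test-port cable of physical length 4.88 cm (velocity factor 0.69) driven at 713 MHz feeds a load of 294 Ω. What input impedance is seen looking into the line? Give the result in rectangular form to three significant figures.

Z_in ≈ 11.1 − j27.2 Ω

λ = v/f = 0.69·c / 713 MHz = 0.29 m
βl = 2π·l/λ = 2π × 0.168 = 60.5°
tan(βl) = tan(60.5°) = 1.77
Z_in = Z_0·(Z_L + jZ_0·tanβl)/(Z_0 + jZ_L·tanβl)
     = 50·(294 + j88.4)/(50 + j520)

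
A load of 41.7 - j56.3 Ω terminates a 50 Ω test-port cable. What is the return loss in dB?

RL ≈ 5.53 dB

Γ = (-8.3 − j56.3)/(91.7 − j56.3), |Γ| = 0.529
RL = −20·log₁₀|Γ| = −20·log₁₀(0.529)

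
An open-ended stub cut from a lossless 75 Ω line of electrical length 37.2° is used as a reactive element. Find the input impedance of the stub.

tan(βl) = 0.759
For an open-ended stub, Z_in = −jZ_0·cot(βl) = −jZ_0/tan(βl)

Z_in ≈ −j98.8 Ω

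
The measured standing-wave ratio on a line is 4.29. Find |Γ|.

|Γ| ≈ 0.622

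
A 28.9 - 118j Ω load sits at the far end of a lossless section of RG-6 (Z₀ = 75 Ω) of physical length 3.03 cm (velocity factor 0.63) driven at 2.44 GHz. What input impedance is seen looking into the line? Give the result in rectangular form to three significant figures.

λ = v/f = 0.63·c / 2.44 GHz = 0.0775 m
βl = 2π·l/λ = 2π × 0.391 = 141°
tan(βl) = tan(141°) = -0.815
Z_in = Z_0·(Z_L + jZ_0·tanβl)/(Z_0 + jZ_L·tanβl)
     = 75·(28.9 − j179)/(-21.2 − j23.6)

Z_in ≈ 270 + j335 Ω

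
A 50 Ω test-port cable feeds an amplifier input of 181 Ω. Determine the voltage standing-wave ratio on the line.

VSWR ≈ 3.62

Γ = (181 − 50)/(181 + 50) = 0.567
VSWR = (1 + 0.567)/(1 − 0.567)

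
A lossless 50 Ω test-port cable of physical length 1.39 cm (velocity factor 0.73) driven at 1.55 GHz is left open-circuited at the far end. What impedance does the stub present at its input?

λ = v/f = 0.73·c / 1.55 GHz = 0.141 m
βl = 2π·l/λ = 2π × 0.0984 = 35.4°
tan(βl) = 0.711
For an open-circuited stub, Z_in = −jZ_0·cot(βl) = −jZ_0/tan(βl)

Z_in ≈ −j70.3 Ω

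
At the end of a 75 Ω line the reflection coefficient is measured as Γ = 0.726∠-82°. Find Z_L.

Z_L = Z_0·(1 + Γ)/(1 − Γ) = 75·(1.1 − j0.719)/(0.899 + j0.719)

Z_L ≈ 26.8 − j81.4 Ω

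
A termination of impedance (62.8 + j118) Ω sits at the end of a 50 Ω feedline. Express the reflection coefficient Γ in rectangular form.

Γ ≈ 0.577 + j0.443

Γ = (Z_L − Z_0)/(Z_L + Z_0) = (12.8 + j118)/(112.8 + j118)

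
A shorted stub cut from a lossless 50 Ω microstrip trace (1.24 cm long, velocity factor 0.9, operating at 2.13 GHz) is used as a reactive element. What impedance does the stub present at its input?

Z_in ≈ +j35.3 Ω

λ = v/f = 0.9·c / 2.13 GHz = 0.127 m
βl = 2π·l/λ = 2π × 0.0978 = 35.2°
tan(βl) = 0.706
For a shorted stub, Z_in = jZ_0·tan(βl)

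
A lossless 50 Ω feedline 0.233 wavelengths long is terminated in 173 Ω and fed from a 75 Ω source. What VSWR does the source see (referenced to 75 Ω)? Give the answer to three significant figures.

VSWR ≈ 5.16

βl = 2π × 0.233 = 83.9°
tan(βl) = 9.33
Z_in = Z_0·(Z_L + jZ_0·tanβl)/(Z_0 + jZ_L·tanβl) = 14.6 − j4.91 Ω
Γ_s = (Z_in − Z_s)/(Z_in + Z_s) = (-60.4 − j4.91)/(89.6 − j4.91), |Γ_s| = 0.675
VSWR = (1 + |Γ_s|)/(1 − |Γ_s|)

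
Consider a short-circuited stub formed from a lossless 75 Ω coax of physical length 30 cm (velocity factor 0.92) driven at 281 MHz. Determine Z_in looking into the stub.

Z_in ≈ −j207 Ω

λ = v/f = 0.92·c / 281 MHz = 0.982 m
βl = 2π·l/λ = 2π × 0.305 = 110°
tan(βl) = -2.75
For a short-circuited stub, Z_in = jZ_0·tan(βl)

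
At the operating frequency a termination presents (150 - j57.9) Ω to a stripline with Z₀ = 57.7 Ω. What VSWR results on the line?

VSWR ≈ 3.04

Γ = (Z_L − Z_0)/(Z_L + Z_0) = (92.3 − j57.9)/(207.7 − j57.9)
|Γ| = 109/216 = 0.505
VSWR = (1 + |Γ|)/(1 − |Γ|) = 1.51/0.495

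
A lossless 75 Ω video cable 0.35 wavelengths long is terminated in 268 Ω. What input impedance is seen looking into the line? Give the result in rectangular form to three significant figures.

βl = 2π × 0.35 = 126°
tan(βl) = tan(126°) = -1.38
Z_in = Z_0·(Z_L + jZ_0·tanβl)/(Z_0 + jZ_L·tanβl)
     = 75·(268 − j103)/(75 − j369)

Z_in ≈ 30.8 + j48.2 Ω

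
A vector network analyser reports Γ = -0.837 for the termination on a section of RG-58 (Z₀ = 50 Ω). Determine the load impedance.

Z_L ≈ 4.44 Ω

Z_L = Z_0·(1 + Γ)/(1 − Γ) = 50·(0.163)/(1.84)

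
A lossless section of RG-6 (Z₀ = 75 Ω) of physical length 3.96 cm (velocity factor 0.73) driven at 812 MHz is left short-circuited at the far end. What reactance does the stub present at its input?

λ = v/f = 0.73·c / 812 MHz = 0.27 m
βl = 2π·l/λ = 2π × 0.147 = 52.9°
tan(βl) = 1.32
For a short-circuited stub, Z_in = jZ_0·tan(βl)

X_in ≈ 99 Ω (inductive)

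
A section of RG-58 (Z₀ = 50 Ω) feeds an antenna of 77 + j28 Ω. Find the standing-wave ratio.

VSWR ≈ 1.85

Γ = (Z_L − Z_0)/(Z_L + Z_0) = (27 + j28)/(127 + j28)
|Γ| = 38.9/130 = 0.299
VSWR = (1 + |Γ|)/(1 − |Γ|) = 1.3/0.701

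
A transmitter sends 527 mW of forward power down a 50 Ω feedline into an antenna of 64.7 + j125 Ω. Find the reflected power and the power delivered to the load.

|Γ| = |(14.7 + j125)/(114.7 + j125)| = 0.742
|Γ|² = 0.55
P_refl = |Γ|²·P_inc = 290 mW, P_del = (1 − |Γ|²)·P_inc = 237 mW

P_reflected ≈ 290 mW; P_delivered ≈ 237 mW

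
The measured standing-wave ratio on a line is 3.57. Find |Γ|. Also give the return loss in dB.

|Γ| = (S − 1)/(S + 1) = (3.57 − 1)/(3.57 + 1) = 2.57/4.57
RL = −20·log₁₀|Γ| = −20·log₁₀(0.562)

|Γ| ≈ 0.562; return loss ≈ 5 dB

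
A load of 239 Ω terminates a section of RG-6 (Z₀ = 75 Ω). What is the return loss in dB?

Γ = (239 − 75)/(239 + 75) = 0.522
RL = −20·log₁₀|Γ| = −20·log₁₀(0.522)

RL ≈ 5.64 dB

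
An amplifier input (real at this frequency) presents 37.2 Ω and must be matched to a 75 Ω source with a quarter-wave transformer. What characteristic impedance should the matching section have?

Z_qwt ≈ 52.8 Ω

Z_qwt = √(Z_0·R_L) = √(75 × 37.2) = √2790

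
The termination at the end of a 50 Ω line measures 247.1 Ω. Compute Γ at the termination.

Γ = 0.663

Γ = (Z_L − Z_0)/(Z_L + Z_0) = (247.1 − 50)/(247.1 + 50) = 197.1/297.1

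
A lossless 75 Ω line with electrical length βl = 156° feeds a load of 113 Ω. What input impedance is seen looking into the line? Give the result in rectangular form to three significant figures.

Z_in ≈ 93.4 + j29.2 Ω

tan(βl) = tan(156°) = -0.445
Z_in = Z_0·(Z_L + jZ_0·tanβl)/(Z_0 + jZ_L·tanβl)
     = 75·(113 − j33.4)/(75 − j50.3)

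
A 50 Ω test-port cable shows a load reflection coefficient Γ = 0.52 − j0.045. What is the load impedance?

Z_L = Z_0·(1 + Γ)/(1 − Γ) = 50·(1.52 − j0.045)/(0.48 + j0.045)

Z_L ≈ 157 − j19.4 Ω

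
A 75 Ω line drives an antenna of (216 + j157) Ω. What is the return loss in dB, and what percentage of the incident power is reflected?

Γ = (141 + j157)/(291 + j157), |Γ| = 0.638
RL = −20·log₁₀(0.638) = 3.9 dB
P_refl/P_inc = |Γ|² = 0.407

RL ≈ 3.9 dB; 40.7% of incident power reflected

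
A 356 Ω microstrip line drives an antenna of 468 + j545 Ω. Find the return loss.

Γ = (112 + j545)/(824 + j545), |Γ| = 0.563
RL = −20·log₁₀|Γ| = −20·log₁₀(0.563)

RL ≈ 4.99 dB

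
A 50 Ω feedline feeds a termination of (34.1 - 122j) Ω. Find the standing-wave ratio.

Γ = (Z_L − Z_0)/(Z_L + Z_0) = (-15.9 − j122)/(84.1 − j122)
|Γ| = 123/148 = 0.83
VSWR = (1 + |Γ|)/(1 − |Γ|) = 1.83/0.17

VSWR ≈ 10.8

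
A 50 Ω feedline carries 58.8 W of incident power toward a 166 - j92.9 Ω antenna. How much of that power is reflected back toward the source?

P_reflected ≈ 23.5 W

|Γ| = |(116 − j92.9)/(216 − j92.9)| = 0.632
|Γ|² = 0.399
P_refl = |Γ|²·P_inc = 23.5 W, P_del = (1 − |Γ|²)·P_inc = 35.3 W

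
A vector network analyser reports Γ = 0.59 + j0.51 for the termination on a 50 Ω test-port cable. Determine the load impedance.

Z_L = Z_0·(1 + Γ)/(1 − Γ) = 50·(1.59 + j0.51)/(0.41 − j0.51)

Z_L ≈ 45.7 + j119 Ω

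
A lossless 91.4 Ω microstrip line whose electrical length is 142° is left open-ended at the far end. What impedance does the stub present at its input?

tan(βl) = -0.781
For an open-ended stub, Z_in = −jZ_0·cot(βl) = −jZ_0/tan(βl)

Z_in ≈ +j117 Ω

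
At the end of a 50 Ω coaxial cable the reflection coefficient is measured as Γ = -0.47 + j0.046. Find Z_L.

Z_L = Z_0·(1 + Γ)/(1 − Γ) = 50·(0.53 + j0.046)/(1.47 − j0.046)

Z_L ≈ 18 + j2.13 Ω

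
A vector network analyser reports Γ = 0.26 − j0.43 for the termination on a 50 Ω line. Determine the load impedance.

Z_L ≈ 51 − j58.7 Ω

Z_L = Z_0·(1 + Γ)/(1 − Γ) = 50·(1.26 − j0.43)/(0.74 + j0.43)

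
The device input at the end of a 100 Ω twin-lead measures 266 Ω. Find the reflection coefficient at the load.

Γ = (Z_L − Z_0)/(Z_L + Z_0) = (266 − 100)/(266 + 100) = 166/366

Γ = 0.454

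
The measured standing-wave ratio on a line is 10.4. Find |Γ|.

|Γ| ≈ 0.825

|Γ| = (S − 1)/(S + 1) = (10.4 − 1)/(10.4 + 1) = 9.4/11.4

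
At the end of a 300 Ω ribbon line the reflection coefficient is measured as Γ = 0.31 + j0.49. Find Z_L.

Z_L ≈ 278 + j410 Ω

Z_L = Z_0·(1 + Γ)/(1 − Γ) = 300·(1.31 + j0.49)/(0.69 − j0.49)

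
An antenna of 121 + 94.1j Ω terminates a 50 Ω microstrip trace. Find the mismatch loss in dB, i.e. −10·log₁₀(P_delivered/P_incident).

Γ = (71 + j94.1)/(171 + j94.1), |Γ| = 0.604
|Γ|² = 0.365, so P_del/P_inc = 1 − |Γ|² = 0.635
ML = −10·log₁₀(1 − |Γ|²)

mismatch loss ≈ 1.97 dB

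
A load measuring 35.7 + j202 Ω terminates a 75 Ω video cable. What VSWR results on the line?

Γ = (Z_L − Z_0)/(Z_L + Z_0) = (-39.3 + j202)/(110.7 + j202)
|Γ| = 206/230 = 0.893
VSWR = (1 + |Γ|)/(1 − |Γ|) = 1.89/0.107

VSWR ≈ 17.8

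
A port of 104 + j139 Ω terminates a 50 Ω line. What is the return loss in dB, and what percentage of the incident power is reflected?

RL ≈ 2.87 dB; 51.7% of incident power reflected

Γ = (54 + j139)/(154 + j139), |Γ| = 0.719
RL = −20·log₁₀(0.719) = 2.87 dB
P_refl/P_inc = |Γ|² = 0.517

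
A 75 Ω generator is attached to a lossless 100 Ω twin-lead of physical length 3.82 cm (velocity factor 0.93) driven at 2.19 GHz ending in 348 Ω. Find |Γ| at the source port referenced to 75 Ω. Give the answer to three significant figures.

|Γ| ≈ 0.476

λ = v/f = 0.93·c / 2.19 GHz = 0.127 m
βl = 2π·l/λ = 2π × 0.3 = 108°
tan(βl) = -3.09
Z_in = Z_0·(Z_L + jZ_0·tanβl)/(Z_0 + jZ_L·tanβl) = 31.5 + j29.5 Ω
Γ_s = (Z_in − Z_s)/(Z_in + Z_s) = (-43.5 + j29.5)/(106 + j29.5), |Γ_s| = 0.476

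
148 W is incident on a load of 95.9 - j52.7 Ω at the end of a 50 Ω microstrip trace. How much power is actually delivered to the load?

P_delivered ≈ 118 W

|Γ| = |(45.9 − j52.7)/(145.9 − j52.7)| = 0.451
|Γ|² = 0.203
P_refl = |Γ|²·P_inc = 30 W, P_del = (1 − |Γ|²)·P_inc = 118 W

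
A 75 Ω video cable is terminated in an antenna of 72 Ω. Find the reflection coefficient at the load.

Γ = -0.0204

Γ = (Z_L − Z_0)/(Z_L + Z_0) = (72 − 75)/(72 + 75) = -3/147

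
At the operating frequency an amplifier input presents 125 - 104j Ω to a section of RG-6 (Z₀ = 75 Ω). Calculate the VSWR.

Γ = (Z_L − Z_0)/(Z_L + Z_0) = (50 − j104)/(200 − j104)
|Γ| = 115/225 = 0.512
VSWR = (1 + |Γ|)/(1 − |Γ|) = 1.51/0.488

VSWR ≈ 3.1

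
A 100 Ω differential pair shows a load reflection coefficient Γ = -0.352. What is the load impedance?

Z_L ≈ 47.9 Ω

Z_L = Z_0·(1 + Γ)/(1 − Γ) = 100·(0.648)/(1.35)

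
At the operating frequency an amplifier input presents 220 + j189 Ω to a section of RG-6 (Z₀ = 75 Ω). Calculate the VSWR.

Γ = (Z_L − Z_0)/(Z_L + Z_0) = (145 + j189)/(295 + j189)
|Γ| = 238/350 = 0.68
VSWR = (1 + |Γ|)/(1 − |Γ|) = 1.68/0.32

VSWR ≈ 5.25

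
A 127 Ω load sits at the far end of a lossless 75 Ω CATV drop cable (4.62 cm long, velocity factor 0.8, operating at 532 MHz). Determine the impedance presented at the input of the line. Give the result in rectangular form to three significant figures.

λ = v/f = 0.8·c / 532 MHz = 0.451 m
βl = 2π·l/λ = 2π × 0.102 = 36.9°
tan(βl) = tan(36.9°) = 0.75
Z_in = Z_0·(Z_L + jZ_0·tanβl)/(Z_0 + jZ_L·tanβl)
     = 75·(127 + j56.2)/(75 + j95.2)

Z_in ≈ 75.9 − j40.2 Ω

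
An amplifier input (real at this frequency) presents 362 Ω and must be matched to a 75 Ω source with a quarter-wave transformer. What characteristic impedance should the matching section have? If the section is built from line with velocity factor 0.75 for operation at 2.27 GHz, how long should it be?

Z_qwt = √(Z_0·R_L) = √(75 × 362) = √27150
λ = 0.75·c/f = 0.0991 m, so l = λ/4 = 0.0248 m

Z_qwt ≈ 165 Ω; length ≈ 2.48 cm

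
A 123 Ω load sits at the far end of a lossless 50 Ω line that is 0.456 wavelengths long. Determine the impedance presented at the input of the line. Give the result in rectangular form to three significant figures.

Z_in ≈ 89.4 + j48.2 Ω

βl = 2π × 0.456 = 164°
tan(βl) = tan(164°) = -0.284
Z_in = Z_0·(Z_L + jZ_0·tanβl)/(Z_0 + jZ_L·tanβl)
     = 50·(123 − j14.2)/(50 − j34.9)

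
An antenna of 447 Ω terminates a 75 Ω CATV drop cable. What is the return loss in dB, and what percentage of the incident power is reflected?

Γ = (447 − 75)/(447 + 75) = 0.713
RL = −20·log₁₀(0.713) = 2.94 dB
P_refl/P_inc = |Γ|² = 0.508

RL ≈ 2.94 dB; 50.8% of incident power reflected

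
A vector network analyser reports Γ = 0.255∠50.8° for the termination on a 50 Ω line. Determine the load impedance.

Z_L ≈ 62.9 + j26.6 Ω

Z_L = Z_0·(1 + Γ)/(1 − Γ) = 50·(1.16 + j0.198)/(0.839 − j0.198)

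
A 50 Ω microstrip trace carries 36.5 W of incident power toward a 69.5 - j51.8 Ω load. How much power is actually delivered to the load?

|Γ| = |(19.5 − j51.8)/(119.5 − j51.8)| = 0.425
|Γ|² = 0.181
P_refl = |Γ|²·P_inc = 6.59 W, P_del = (1 − |Γ|²)·P_inc = 29.9 W

P_delivered ≈ 29.9 W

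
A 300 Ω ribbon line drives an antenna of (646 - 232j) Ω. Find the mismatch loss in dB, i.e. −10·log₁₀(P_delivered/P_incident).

mismatch loss ≈ 0.877 dB

Γ = (346 − j232)/(946 − j232), |Γ| = 0.428
|Γ|² = 0.183, so P_del/P_inc = 1 − |Γ|² = 0.817
ML = −10·log₁₀(1 − |Γ|²)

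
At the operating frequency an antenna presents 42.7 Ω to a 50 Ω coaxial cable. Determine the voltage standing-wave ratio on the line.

VSWR ≈ 1.17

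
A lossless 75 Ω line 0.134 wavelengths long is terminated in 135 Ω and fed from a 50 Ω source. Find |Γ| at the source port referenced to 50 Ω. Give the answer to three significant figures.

|Γ| ≈ 0.331

βl = 2π × 0.134 = 48.2°
tan(βl) = 1.12
Z_in = Z_0·(Z_L + jZ_0·tanβl)/(Z_0 + jZ_L·tanβl) = 60.1 − j37.2 Ω
Γ_s = (Z_in − Z_s)/(Z_in + Z_s) = (10.1 − j37.2)/(110 − j37.2), |Γ_s| = 0.331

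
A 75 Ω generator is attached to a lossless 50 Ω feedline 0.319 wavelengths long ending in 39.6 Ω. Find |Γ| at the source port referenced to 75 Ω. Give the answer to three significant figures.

βl = 2π × 0.319 = 115°
tan(βl) = -2.16
Z_in = Z_0·(Z_L + jZ_0·tanβl)/(Z_0 + jZ_L·tanβl) = 57.1 − j10.3 Ω
Γ_s = (Z_in − Z_s)/(Z_in + Z_s) = (-17.9 − j10.3)/(132 − j10.3), |Γ_s| = 0.155

|Γ| ≈ 0.155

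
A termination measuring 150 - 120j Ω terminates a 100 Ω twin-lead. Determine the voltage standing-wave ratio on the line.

VSWR ≈ 2.77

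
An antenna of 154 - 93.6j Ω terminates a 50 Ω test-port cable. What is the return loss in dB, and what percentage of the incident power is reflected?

Γ = (104 − j93.6)/(204 − j93.6), |Γ| = 0.623
RL = −20·log₁₀(0.623) = 4.1 dB
P_refl/P_inc = |Γ|² = 0.389

RL ≈ 4.1 dB; 38.9% of incident power reflected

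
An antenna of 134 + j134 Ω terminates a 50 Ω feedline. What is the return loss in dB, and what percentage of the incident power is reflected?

RL ≈ 3.16 dB; 48.3% of incident power reflected

Γ = (84 + j134)/(184 + j134), |Γ| = 0.695
RL = −20·log₁₀(0.695) = 3.16 dB
P_refl/P_inc = |Γ|² = 0.483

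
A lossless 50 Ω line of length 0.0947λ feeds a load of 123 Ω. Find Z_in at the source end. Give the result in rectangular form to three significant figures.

Z_in ≈ 47.5 − j45.3 Ω

βl = 2π × 0.0947 = 34.1°
tan(βl) = tan(34.1°) = 0.677
Z_in = Z_0·(Z_L + jZ_0·tanβl)/(Z_0 + jZ_L·tanβl)
     = 50·(123 + j33.8)/(50 + j83.3)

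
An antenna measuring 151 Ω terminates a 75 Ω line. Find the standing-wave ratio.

Γ = (151 − 75)/(151 + 75) = 0.336
VSWR = (1 + 0.336)/(1 − 0.336)

VSWR ≈ 2.01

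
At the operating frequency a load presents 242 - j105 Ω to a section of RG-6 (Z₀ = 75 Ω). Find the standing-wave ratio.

Γ = (Z_L − Z_0)/(Z_L + Z_0) = (167 − j105)/(317 − j105)
|Γ| = 197/334 = 0.591
VSWR = (1 + |Γ|)/(1 − |Γ|) = 1.59/0.409

VSWR ≈ 3.89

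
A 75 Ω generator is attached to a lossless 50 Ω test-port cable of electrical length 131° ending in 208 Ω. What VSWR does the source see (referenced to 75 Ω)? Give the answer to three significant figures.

tan(βl) = -1.15
Z_in = Z_0·(Z_L + jZ_0·tanβl)/(Z_0 + jZ_L·tanβl) = 20.2 + j39.2 Ω
Γ_s = (Z_in − Z_s)/(Z_in + Z_s) = (-54.8 + j39.2)/(95.2 + j39.2), |Γ_s| = 0.654
VSWR = (1 + |Γ_s|)/(1 − |Γ_s|)

VSWR ≈ 4.79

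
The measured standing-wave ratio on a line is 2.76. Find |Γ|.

|Γ| ≈ 0.468

|Γ| = (S − 1)/(S + 1) = (2.76 − 1)/(2.76 + 1) = 1.76/3.76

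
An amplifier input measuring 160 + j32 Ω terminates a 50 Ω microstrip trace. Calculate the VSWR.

Γ = (Z_L − Z_0)/(Z_L + Z_0) = (110 + j32)/(210 + j32)
|Γ| = 115/212 = 0.539
VSWR = (1 + |Γ|)/(1 − |Γ|) = 1.54/0.461

VSWR ≈ 3.34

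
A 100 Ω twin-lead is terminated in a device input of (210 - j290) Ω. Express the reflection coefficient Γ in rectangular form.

Γ = (Z_L − Z_0)/(Z_L + Z_0) = (110 − j290)/(310 − j290)

Γ ≈ 0.656 − j0.322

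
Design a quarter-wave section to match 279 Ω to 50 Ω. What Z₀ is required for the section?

Z_qwt ≈ 118 Ω

Z_qwt = √(Z_0·R_L) = √(50 × 279) = √13950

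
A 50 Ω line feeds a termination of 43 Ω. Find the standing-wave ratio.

VSWR ≈ 1.16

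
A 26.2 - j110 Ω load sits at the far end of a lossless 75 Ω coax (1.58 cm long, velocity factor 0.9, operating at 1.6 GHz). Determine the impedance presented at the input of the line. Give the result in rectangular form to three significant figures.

Z_in ≈ 9.54 − j31.4 Ω

λ = v/f = 0.9·c / 1.6 GHz = 0.169 m
βl = 2π·l/λ = 2π × 0.0936 = 33.7°
tan(βl) = tan(33.7°) = 0.667
Z_in = Z_0·(Z_L + jZ_0·tanβl)/(Z_0 + jZ_L·tanβl)
     = 75·(26.2 − j60)/(148 + j17.5)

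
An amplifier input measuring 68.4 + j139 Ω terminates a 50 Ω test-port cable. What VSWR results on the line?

VSWR ≈ 7.62

Γ = (Z_L − Z_0)/(Z_L + Z_0) = (18.4 + j139)/(118.4 + j139)
|Γ| = 140/183 = 0.768
VSWR = (1 + |Γ|)/(1 − |Γ|) = 1.77/0.232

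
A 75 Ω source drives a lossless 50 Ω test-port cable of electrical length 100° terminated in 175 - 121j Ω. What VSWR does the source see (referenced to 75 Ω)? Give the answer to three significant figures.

VSWR ≈ 7.5

tan(βl) = -5.67
Z_in = Z_0·(Z_L + jZ_0·tanβl)/(Z_0 + jZ_L·tanβl) = 10.4 + j15.5 Ω
Γ_s = (Z_in − Z_s)/(Z_in + Z_s) = (-64.6 + j15.5)/(85.4 + j15.5), |Γ_s| = 0.765
VSWR = (1 + |Γ_s|)/(1 − |Γ_s|)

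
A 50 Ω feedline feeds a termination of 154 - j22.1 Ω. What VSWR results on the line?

Γ = (Z_L − Z_0)/(Z_L + Z_0) = (104 − j22.1)/(204 − j22.1)
|Γ| = 106/205 = 0.518
VSWR = (1 + |Γ|)/(1 − |Γ|) = 1.52/0.482

VSWR ≈ 3.15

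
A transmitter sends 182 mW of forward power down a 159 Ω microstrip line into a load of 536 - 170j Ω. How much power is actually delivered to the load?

|Γ| = |(377 − j170)/(695 − j170)| = 0.578
|Γ|² = 0.334
P_refl = |Γ|²·P_inc = 60.8 mW, P_del = (1 − |Γ|²)·P_inc = 121 mW

P_delivered ≈ 121 mW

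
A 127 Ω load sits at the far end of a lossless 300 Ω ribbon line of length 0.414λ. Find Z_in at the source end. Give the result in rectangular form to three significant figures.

βl = 2π × 0.414 = 149°
tan(βl) = tan(149°) = -0.6
Z_in = Z_0·(Z_L + jZ_0·tanβl)/(Z_0 + jZ_L·tanβl)
     = 300·(127 − j180)/(300 − j76.2)

Z_in ≈ 162 − j139 Ω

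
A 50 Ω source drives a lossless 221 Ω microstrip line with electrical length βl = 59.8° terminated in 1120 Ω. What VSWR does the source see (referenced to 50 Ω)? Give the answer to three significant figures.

VSWR ≈ 7.05

tan(βl) = 1.72
Z_in = Z_0·(Z_L + jZ_0·tanβl)/(Z_0 + jZ_L·tanβl) = 57.6 − j122 Ω
Γ_s = (Z_in − Z_s)/(Z_in + Z_s) = (7.62 − j122)/(108 − j122), |Γ_s| = 0.751
VSWR = (1 + |Γ_s|)/(1 − |Γ_s|)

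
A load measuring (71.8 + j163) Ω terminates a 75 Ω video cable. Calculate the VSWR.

VSWR ≈ 6.79

Γ = (Z_L − Z_0)/(Z_L + Z_0) = (-3.2 + j163)/(146.8 + j163)
|Γ| = 163/219 = 0.743
VSWR = (1 + |Γ|)/(1 − |Γ|) = 1.74/0.257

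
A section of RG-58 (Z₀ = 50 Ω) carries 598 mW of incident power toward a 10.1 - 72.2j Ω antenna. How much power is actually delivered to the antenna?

|Γ| = |(-39.9 − j72.2)/(60.1 − j72.2)| = 0.878
|Γ|² = 0.771
P_refl = |Γ|²·P_inc = 461 mW, P_del = (1 − |Γ|²)·P_inc = 137 mW

P_delivered ≈ 137 mW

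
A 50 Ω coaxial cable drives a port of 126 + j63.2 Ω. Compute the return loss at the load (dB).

RL ≈ 5.54 dB

Γ = (76 + j63.2)/(176 + j63.2), |Γ| = 0.529
RL = −20·log₁₀|Γ| = −20·log₁₀(0.529)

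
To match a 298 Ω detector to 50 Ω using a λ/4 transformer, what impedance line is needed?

Z_qwt ≈ 122 Ω

Z_qwt = √(Z_0·R_L) = √(50 × 298) = √14900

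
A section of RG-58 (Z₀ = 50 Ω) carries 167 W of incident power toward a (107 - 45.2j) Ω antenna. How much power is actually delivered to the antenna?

P_delivered ≈ 134 W

|Γ| = |(57 − j45.2)/(157 − j45.2)| = 0.445
|Γ|² = 0.198
P_refl = |Γ|²·P_inc = 33.1 W, P_del = (1 − |Γ|²)·P_inc = 134 W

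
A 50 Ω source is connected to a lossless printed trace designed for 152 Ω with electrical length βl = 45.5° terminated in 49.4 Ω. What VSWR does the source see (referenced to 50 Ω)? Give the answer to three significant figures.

tan(βl) = 1.02
Z_in = Z_0·(Z_L + jZ_0·tanβl)/(Z_0 + jZ_L·tanβl) = 90.6 + j125 Ω
Γ_s = (Z_in − Z_s)/(Z_in + Z_s) = (40.6 + j125)/(141 + j125), |Γ_s| = 0.698
VSWR = (1 + |Γ_s|)/(1 − |Γ_s|)

VSWR ≈ 5.62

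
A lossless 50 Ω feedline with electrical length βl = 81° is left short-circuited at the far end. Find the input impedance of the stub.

tan(βl) = 6.31
For a short-circuited stub, Z_in = jZ_0·tan(βl)

Z_in ≈ +j316 Ω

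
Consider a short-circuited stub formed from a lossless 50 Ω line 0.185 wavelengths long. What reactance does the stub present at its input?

X_in ≈ 116 Ω (inductive)

βl = 2π × 0.185 = 66.6°
tan(βl) = 2.31
For a short-circuited stub, Z_in = jZ_0·tan(βl)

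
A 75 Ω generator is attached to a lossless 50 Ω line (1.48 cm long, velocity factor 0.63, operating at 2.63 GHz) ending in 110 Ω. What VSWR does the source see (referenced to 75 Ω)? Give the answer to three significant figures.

λ = v/f = 0.63·c / 2.63 GHz = 0.0719 m
βl = 2π·l/λ = 2π × 0.206 = 74.1°
tan(βl) = 3.52
Z_in = Z_0·(Z_L + jZ_0·tanβl)/(Z_0 + jZ_L·tanβl) = 24.2 − j11.1 Ω
Γ_s = (Z_in − Z_s)/(Z_in + Z_s) = (-50.8 − j11.1)/(99.2 − j11.1), |Γ_s| = 0.522
VSWR = (1 + |Γ_s|)/(1 − |Γ_s|)

VSWR ≈ 3.18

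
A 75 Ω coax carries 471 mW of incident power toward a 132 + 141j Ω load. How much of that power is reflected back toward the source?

|Γ| = |(57 + j141)/(207 + j141)| = 0.607
|Γ|² = 0.369
P_refl = |Γ|²·P_inc = 174 mW, P_del = (1 − |Γ|²)·P_inc = 297 mW

P_reflected ≈ 174 mW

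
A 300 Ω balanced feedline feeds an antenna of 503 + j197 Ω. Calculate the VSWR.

VSWR ≈ 2.04

Γ = (Z_L − Z_0)/(Z_L + Z_0) = (203 + j197)/(803 + j197)
|Γ| = 283/827 = 0.342
VSWR = (1 + |Γ|)/(1 − |Γ|) = 1.34/0.658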